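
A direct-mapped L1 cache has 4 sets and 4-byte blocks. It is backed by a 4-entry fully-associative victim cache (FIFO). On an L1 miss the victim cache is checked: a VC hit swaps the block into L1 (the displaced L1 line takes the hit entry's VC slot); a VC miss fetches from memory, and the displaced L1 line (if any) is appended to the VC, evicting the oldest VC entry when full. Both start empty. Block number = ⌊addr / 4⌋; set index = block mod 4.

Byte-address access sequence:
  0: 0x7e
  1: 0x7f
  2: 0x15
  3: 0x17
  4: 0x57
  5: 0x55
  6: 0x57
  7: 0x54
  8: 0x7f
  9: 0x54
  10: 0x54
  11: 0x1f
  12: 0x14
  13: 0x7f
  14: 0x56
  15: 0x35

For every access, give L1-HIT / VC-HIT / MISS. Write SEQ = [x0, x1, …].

SEQ = [MISS, L1-HIT, MISS, L1-HIT, MISS, L1-HIT, L1-HIT, L1-HIT, L1-HIT, L1-HIT, L1-HIT, MISS, VC-HIT, VC-HIT, VC-HIT, MISS]

#0 0x7e→b31/s3 MISS; vc=[]
#1 0x7f→b31/s3 L1-HIT; vc=[]
#2 0x15→b5/s1 MISS; vc=[]
#3 0x17→b5/s1 L1-HIT; vc=[]
#4 0x57→b21/s1 MISS; vc=[5]
#5 0x55→b21/s1 L1-HIT; vc=[5]
#6 0x57→b21/s1 L1-HIT; vc=[5]
#7 0x54→b21/s1 L1-HIT; vc=[5]
#8 0x7f→b31/s3 L1-HIT; vc=[5]
#9 0x54→b21/s1 L1-HIT; vc=[5]
#10 0x54→b21/s1 L1-HIT; vc=[5]
#11 0x1f→b7/s3 MISS; vc=[5,31]
#12 0x14→b5/s1 VC-HIT; vc=[21,31]
#13 0x7f→b31/s3 VC-HIT; vc=[21,7]
#14 0x56→b21/s1 VC-HIT; vc=[5,7]
#15 0x35→b13/s1 MISS; vc=[5,7,21]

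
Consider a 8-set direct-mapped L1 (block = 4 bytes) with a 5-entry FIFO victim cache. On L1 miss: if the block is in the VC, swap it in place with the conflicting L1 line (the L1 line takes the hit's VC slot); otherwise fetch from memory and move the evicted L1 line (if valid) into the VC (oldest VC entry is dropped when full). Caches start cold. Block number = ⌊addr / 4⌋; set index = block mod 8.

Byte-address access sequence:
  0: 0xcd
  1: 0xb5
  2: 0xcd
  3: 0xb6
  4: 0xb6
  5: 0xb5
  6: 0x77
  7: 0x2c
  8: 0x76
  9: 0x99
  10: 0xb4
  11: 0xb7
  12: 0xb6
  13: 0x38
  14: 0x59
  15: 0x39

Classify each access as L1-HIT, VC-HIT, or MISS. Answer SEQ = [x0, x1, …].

SEQ = [MISS, MISS, L1-HIT, L1-HIT, L1-HIT, L1-HIT, MISS, MISS, L1-HIT, MISS, VC-HIT, L1-HIT, L1-HIT, MISS, MISS, VC-HIT]

#0 0xcd→b51/s3 MISS; vc=[]
#1 0xb5→b45/s5 MISS; vc=[]
#2 0xcd→b51/s3 L1-HIT; vc=[]
#3 0xb6→b45/s5 L1-HIT; vc=[]
#4 0xb6→b45/s5 L1-HIT; vc=[]
#5 0xb5→b45/s5 L1-HIT; vc=[]
#6 0x77→b29/s5 MISS; vc=[45]
#7 0x2c→b11/s3 MISS; vc=[45,51]
#8 0x76→b29/s5 L1-HIT; vc=[45,51]
#9 0x99→b38/s6 MISS; vc=[45,51]
#10 0xb4→b45/s5 VC-HIT; vc=[29,51]
#11 0xb7→b45/s5 L1-HIT; vc=[29,51]
#12 0xb6→b45/s5 L1-HIT; vc=[29,51]
#13 0x38→b14/s6 MISS; vc=[29,51,38]
#14 0x59→b22/s6 MISS; vc=[29,51,38,14]
#15 0x39→b14/s6 VC-HIT; vc=[29,51,38,22]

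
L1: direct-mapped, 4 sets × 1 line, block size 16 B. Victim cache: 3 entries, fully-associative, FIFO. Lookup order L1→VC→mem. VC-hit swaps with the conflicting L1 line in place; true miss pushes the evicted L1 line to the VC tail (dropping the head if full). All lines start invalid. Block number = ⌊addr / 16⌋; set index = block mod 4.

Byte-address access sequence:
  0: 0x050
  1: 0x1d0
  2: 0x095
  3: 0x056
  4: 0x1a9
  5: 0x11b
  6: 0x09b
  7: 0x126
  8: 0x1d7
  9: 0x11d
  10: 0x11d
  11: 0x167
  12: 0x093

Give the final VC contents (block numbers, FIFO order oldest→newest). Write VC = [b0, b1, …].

0: 0x50 (blk 5, set 1) → MISS  vc=[]
1: 0x1d0 (blk 29, set 1) → MISS  vc=[5]
2: 0x95 (blk 9, set 1) → MISS  vc=[5, 29]
3: 0x56 (blk 5, set 1) → VC-HIT  vc=[9, 29]
4: 0x1a9 (blk 26, set 2) → MISS  vc=[9, 29]
5: 0x11b (blk 17, set 1) → MISS  vc=[9, 29, 5]
6: 0x9b (blk 9, set 1) → VC-HIT  vc=[17, 29, 5]
7: 0x126 (blk 18, set 2) → MISS  vc=[29, 5, 26]
8: 0x1d7 (blk 29, set 1) → VC-HIT  vc=[9, 5, 26]
9: 0x11d (blk 17, set 1) → MISS  vc=[5, 26, 29]
10: 0x11d (blk 17, set 1) → L1-HIT  vc=[5, 26, 29]
11: 0x167 (blk 22, set 2) → MISS  vc=[26, 29, 18]
12: 0x93 (blk 9, set 1) → MISS  vc=[29, 18, 17]

VC = [29, 18, 17]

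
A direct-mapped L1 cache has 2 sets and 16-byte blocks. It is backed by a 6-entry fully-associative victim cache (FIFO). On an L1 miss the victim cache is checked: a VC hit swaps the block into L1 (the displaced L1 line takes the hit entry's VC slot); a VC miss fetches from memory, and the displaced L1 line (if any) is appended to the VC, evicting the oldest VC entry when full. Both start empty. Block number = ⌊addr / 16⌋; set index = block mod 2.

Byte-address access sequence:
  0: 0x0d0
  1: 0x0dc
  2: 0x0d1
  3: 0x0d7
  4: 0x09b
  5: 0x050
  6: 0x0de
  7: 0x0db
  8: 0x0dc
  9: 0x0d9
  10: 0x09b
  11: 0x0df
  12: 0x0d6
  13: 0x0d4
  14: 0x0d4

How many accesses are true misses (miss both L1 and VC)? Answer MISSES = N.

0: 0xd0 (blk 13, set 1) → MISS  vc=[]
1: 0xdc (blk 13, set 1) → L1-HIT  vc=[]
2: 0xd1 (blk 13, set 1) → L1-HIT  vc=[]
3: 0xd7 (blk 13, set 1) → L1-HIT  vc=[]
4: 0x9b (blk 9, set 1) → MISS  vc=[13]
5: 0x50 (blk 5, set 1) → MISS  vc=[13, 9]
6: 0xde (blk 13, set 1) → VC-HIT  vc=[5, 9]
7: 0xdb (blk 13, set 1) → L1-HIT  vc=[5, 9]
8: 0xdc (blk 13, set 1) → L1-HIT  vc=[5, 9]
9: 0xd9 (blk 13, set 1) → L1-HIT  vc=[5, 9]
10: 0x9b (blk 9, set 1) → VC-HIT  vc=[5, 13]
11: 0xdf (blk 13, set 1) → VC-HIT  vc=[5, 9]
12: 0xd6 (blk 13, set 1) → L1-HIT  vc=[5, 9]
13: 0xd4 (blk 13, set 1) → L1-HIT  vc=[5, 9]
14: 0xd4 (blk 13, set 1) → L1-HIT  vc=[5, 9]

MISSES = 3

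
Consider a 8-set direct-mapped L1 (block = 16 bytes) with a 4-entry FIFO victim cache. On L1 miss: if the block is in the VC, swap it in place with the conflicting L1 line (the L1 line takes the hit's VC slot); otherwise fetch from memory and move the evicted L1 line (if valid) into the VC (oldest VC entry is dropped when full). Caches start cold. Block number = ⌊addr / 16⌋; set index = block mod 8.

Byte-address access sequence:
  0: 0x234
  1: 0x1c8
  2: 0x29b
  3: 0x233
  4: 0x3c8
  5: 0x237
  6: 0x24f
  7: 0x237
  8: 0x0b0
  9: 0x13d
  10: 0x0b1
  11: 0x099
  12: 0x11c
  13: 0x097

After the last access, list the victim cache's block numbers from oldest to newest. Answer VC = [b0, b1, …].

0: 0x234 (blk 35, set 3) → MISS  vc=[]
1: 0x1c8 (blk 28, set 4) → MISS  vc=[]
2: 0x29b (blk 41, set 1) → MISS  vc=[]
3: 0x233 (blk 35, set 3) → L1-HIT  vc=[]
4: 0x3c8 (blk 60, set 4) → MISS  vc=[28]
5: 0x237 (blk 35, set 3) → L1-HIT  vc=[28]
6: 0x24f (blk 36, set 4) → MISS  vc=[28, 60]
7: 0x237 (blk 35, set 3) → L1-HIT  vc=[28, 60]
8: 0xb0 (blk 11, set 3) → MISS  vc=[28, 60, 35]
9: 0x13d (blk 19, set 3) → MISS  vc=[28, 60, 35, 11]
10: 0xb1 (blk 11, set 3) → VC-HIT  vc=[28, 60, 35, 19]
11: 0x99 (blk 9, set 1) → MISS  vc=[60, 35, 19, 41]
12: 0x11c (blk 17, set 1) → MISS  vc=[35, 19, 41, 9]
13: 0x97 (blk 9, set 1) → VC-HIT  vc=[35, 19, 41, 17]

VC = [35, 19, 41, 17]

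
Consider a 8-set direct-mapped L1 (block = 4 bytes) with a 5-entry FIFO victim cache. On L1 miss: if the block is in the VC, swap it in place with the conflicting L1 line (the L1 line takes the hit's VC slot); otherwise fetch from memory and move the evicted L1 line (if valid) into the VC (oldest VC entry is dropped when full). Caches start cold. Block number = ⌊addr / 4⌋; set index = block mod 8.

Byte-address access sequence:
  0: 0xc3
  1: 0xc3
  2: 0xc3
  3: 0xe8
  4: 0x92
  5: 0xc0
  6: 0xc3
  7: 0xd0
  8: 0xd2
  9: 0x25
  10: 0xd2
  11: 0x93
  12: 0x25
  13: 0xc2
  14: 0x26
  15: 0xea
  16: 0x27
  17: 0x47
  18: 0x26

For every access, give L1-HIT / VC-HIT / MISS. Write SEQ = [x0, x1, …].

0: 0xc3 (blk 48, set 0) → MISS  vc=[]
1: 0xc3 (blk 48, set 0) → L1-HIT  vc=[]
2: 0xc3 (blk 48, set 0) → L1-HIT  vc=[]
3: 0xe8 (blk 58, set 2) → MISS  vc=[]
4: 0x92 (blk 36, set 4) → MISS  vc=[]
5: 0xc0 (blk 48, set 0) → L1-HIT  vc=[]
6: 0xc3 (blk 48, set 0) → L1-HIT  vc=[]
7: 0xd0 (blk 52, set 4) → MISS  vc=[36]
8: 0xd2 (blk 52, set 4) → L1-HIT  vc=[36]
9: 0x25 (blk 9, set 1) → MISS  vc=[36]
10: 0xd2 (blk 52, set 4) → L1-HIT  vc=[36]
11: 0x93 (blk 36, set 4) → VC-HIT  vc=[52]
12: 0x25 (blk 9, set 1) → L1-HIT  vc=[52]
13: 0xc2 (blk 48, set 0) → L1-HIT  vc=[52]
14: 0x26 (blk 9, set 1) → L1-HIT  vc=[52]
15: 0xea (blk 58, set 2) → L1-HIT  vc=[52]
16: 0x27 (blk 9, set 1) → L1-HIT  vc=[52]
17: 0x47 (blk 17, set 1) → MISS  vc=[52, 9]
18: 0x26 (blk 9, set 1) → VC-HIT  vc=[52, 17]

SEQ = [MISS, L1-HIT, L1-HIT, MISS, MISS, L1-HIT, L1-HIT, MISS, L1-HIT, MISS, L1-HIT, VC-HIT, L1-HIT, L1-HIT, L1-HIT, L1-HIT, L1-HIT, MISS, VC-HIT]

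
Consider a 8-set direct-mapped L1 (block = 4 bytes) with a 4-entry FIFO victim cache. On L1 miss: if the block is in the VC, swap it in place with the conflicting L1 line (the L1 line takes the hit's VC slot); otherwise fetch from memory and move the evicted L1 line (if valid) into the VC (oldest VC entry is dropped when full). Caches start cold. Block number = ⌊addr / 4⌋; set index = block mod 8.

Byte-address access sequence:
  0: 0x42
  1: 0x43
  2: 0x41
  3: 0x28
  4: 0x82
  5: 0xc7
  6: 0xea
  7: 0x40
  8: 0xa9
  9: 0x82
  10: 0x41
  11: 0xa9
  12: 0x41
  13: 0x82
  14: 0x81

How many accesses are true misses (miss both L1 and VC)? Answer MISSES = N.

MISSES = 6

0: 0x42 (blk 16, set 0) → MISS  vc=[]
1: 0x43 (blk 16, set 0) → L1-HIT  vc=[]
2: 0x41 (blk 16, set 0) → L1-HIT  vc=[]
3: 0x28 (blk 10, set 2) → MISS  vc=[]
4: 0x82 (blk 32, set 0) → MISS  vc=[16]
5: 0xc7 (blk 49, set 1) → MISS  vc=[16]
6: 0xea (blk 58, set 2) → MISS  vc=[16, 10]
7: 0x40 (blk 16, set 0) → VC-HIT  vc=[32, 10]
8: 0xa9 (blk 42, set 2) → MISS  vc=[32, 10, 58]
9: 0x82 (blk 32, set 0) → VC-HIT  vc=[16, 10, 58]
10: 0x41 (blk 16, set 0) → VC-HIT  vc=[32, 10, 58]
11: 0xa9 (blk 42, set 2) → L1-HIT  vc=[32, 10, 58]
12: 0x41 (blk 16, set 0) → L1-HIT  vc=[32, 10, 58]
13: 0x82 (blk 32, set 0) → VC-HIT  vc=[16, 10, 58]
14: 0x81 (blk 32, set 0) → L1-HIT  vc=[16, 10, 58]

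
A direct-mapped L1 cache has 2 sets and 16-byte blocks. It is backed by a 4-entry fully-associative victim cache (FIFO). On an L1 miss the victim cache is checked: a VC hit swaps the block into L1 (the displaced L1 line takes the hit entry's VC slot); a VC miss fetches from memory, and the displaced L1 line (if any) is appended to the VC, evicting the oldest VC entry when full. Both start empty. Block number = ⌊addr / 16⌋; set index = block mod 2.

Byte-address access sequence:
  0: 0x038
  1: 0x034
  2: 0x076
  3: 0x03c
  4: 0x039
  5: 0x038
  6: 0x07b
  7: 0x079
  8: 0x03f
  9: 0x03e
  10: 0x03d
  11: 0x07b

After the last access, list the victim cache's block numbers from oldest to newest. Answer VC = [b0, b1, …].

#0 0x38→b3/s1 MISS; vc=[]
#1 0x34→b3/s1 L1-HIT; vc=[]
#2 0x76→b7/s1 MISS; vc=[3]
#3 0x3c→b3/s1 VC-HIT; vc=[7]
#4 0x39→b3/s1 L1-HIT; vc=[7]
#5 0x38→b3/s1 L1-HIT; vc=[7]
#6 0x7b→b7/s1 VC-HIT; vc=[3]
#7 0x79→b7/s1 L1-HIT; vc=[3]
#8 0x3f→b3/s1 VC-HIT; vc=[7]
#9 0x3e→b3/s1 L1-HIT; vc=[7]
#10 0x3d→b3/s1 L1-HIT; vc=[7]
#11 0x7b→b7/s1 VC-HIT; vc=[3]

VC = [3]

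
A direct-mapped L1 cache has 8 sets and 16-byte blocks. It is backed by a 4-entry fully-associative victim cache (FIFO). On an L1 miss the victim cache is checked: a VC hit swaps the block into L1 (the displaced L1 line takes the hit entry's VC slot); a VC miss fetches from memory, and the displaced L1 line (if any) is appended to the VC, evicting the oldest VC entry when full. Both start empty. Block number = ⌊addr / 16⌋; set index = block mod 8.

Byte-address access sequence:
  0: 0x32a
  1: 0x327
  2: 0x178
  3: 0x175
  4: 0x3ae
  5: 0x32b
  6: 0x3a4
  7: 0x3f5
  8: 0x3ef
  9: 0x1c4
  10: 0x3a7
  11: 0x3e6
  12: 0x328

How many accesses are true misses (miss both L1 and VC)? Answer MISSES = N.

MISSES = 6

#0 0x32a→b50/s2 MISS; vc=[]
#1 0x327→b50/s2 L1-HIT; vc=[]
#2 0x178→b23/s7 MISS; vc=[]
#3 0x175→b23/s7 L1-HIT; vc=[]
#4 0x3ae→b58/s2 MISS; vc=[50]
#5 0x32b→b50/s2 VC-HIT; vc=[58]
#6 0x3a4→b58/s2 VC-HIT; vc=[50]
#7 0x3f5→b63/s7 MISS; vc=[50,23]
#8 0x3ef→b62/s6 MISS; vc=[50,23]
#9 0x1c4→b28/s4 MISS; vc=[50,23]
#10 0x3a7→b58/s2 L1-HIT; vc=[50,23]
#11 0x3e6→b62/s6 L1-HIT; vc=[50,23]
#12 0x328→b50/s2 VC-HIT; vc=[58,23]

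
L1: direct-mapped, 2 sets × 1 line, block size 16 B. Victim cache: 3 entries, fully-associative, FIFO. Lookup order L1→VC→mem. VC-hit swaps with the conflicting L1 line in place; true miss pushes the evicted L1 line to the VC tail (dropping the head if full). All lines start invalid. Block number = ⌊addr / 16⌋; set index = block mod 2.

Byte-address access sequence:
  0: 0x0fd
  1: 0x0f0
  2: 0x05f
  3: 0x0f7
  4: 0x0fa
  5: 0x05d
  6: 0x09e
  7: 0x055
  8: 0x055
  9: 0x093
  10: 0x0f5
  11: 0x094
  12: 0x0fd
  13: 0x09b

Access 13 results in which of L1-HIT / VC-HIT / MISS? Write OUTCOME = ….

0: 0xfd (blk 15, set 1) → MISS  vc=[]
1: 0xf0 (blk 15, set 1) → L1-HIT  vc=[]
2: 0x5f (blk 5, set 1) → MISS  vc=[15]
3: 0xf7 (blk 15, set 1) → VC-HIT  vc=[5]
4: 0xfa (blk 15, set 1) → L1-HIT  vc=[5]
5: 0x5d (blk 5, set 1) → VC-HIT  vc=[15]
6: 0x9e (blk 9, set 1) → MISS  vc=[15, 5]
7: 0x55 (blk 5, set 1) → VC-HIT  vc=[15, 9]
8: 0x55 (blk 5, set 1) → L1-HIT  vc=[15, 9]
9: 0x93 (blk 9, set 1) → VC-HIT  vc=[15, 5]
10: 0xf5 (blk 15, set 1) → VC-HIT  vc=[9, 5]
11: 0x94 (blk 9, set 1) → VC-HIT  vc=[15, 5]
12: 0xfd (blk 15, set 1) → VC-HIT  vc=[9, 5]
13: 0x9b (blk 9, set 1) → VC-HIT  vc=[15, 5]

OUTCOME = VC-HIT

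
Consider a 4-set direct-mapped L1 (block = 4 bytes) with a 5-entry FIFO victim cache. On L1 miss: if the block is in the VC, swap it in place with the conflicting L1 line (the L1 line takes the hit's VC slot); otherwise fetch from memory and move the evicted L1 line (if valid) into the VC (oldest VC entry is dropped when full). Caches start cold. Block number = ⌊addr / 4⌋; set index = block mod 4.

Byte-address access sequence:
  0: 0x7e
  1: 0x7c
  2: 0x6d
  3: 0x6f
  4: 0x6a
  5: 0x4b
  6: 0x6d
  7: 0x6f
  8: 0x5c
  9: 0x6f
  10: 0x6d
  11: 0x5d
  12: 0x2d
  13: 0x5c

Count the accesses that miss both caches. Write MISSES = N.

#0 0x7e→b31/s3 MISS; vc=[]
#1 0x7c→b31/s3 L1-HIT; vc=[]
#2 0x6d→b27/s3 MISS; vc=[31]
#3 0x6f→b27/s3 L1-HIT; vc=[31]
#4 0x6a→b26/s2 MISS; vc=[31]
#5 0x4b→b18/s2 MISS; vc=[31,26]
#6 0x6d→b27/s3 L1-HIT; vc=[31,26]
#7 0x6f→b27/s3 L1-HIT; vc=[31,26]
#8 0x5c→b23/s3 MISS; vc=[31,26,27]
#9 0x6f→b27/s3 VC-HIT; vc=[31,26,23]
#10 0x6d→b27/s3 L1-HIT; vc=[31,26,23]
#11 0x5d→b23/s3 VC-HIT; vc=[31,26,27]
#12 0x2d→b11/s3 MISS; vc=[31,26,27,23]
#13 0x5c→b23/s3 VC-HIT; vc=[31,26,27,11]

MISSES = 6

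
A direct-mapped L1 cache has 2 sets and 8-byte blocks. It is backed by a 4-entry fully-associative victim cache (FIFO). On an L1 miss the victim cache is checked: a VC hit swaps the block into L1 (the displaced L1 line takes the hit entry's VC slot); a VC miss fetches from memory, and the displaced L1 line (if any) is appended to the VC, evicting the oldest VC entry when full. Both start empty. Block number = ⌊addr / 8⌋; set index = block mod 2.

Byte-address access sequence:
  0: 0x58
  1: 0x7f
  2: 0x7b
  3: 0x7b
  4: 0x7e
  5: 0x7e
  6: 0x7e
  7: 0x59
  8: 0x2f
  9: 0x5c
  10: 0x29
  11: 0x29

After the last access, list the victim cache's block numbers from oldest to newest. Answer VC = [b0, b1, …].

VC = [15, 11]

  [0] addr=0x58 blk=11 s=1: MISS | VC []
  [1] addr=0x7f blk=15 s=1: MISS | VC [11]
  [2] addr=0x7b blk=15 s=1: L1-HIT | VC [11]
  [3] addr=0x7b blk=15 s=1: L1-HIT | VC [11]
  [4] addr=0x7e blk=15 s=1: L1-HIT | VC [11]
  [5] addr=0x7e blk=15 s=1: L1-HIT | VC [11]
  [6] addr=0x7e blk=15 s=1: L1-HIT | VC [11]
  [7] addr=0x59 blk=11 s=1: VC-HIT | VC [15]
  [8] addr=0x2f blk=5 s=1: MISS | VC [15, 11]
  [9] addr=0x5c blk=11 s=1: VC-HIT | VC [15, 5]
  [10] addr=0x29 blk=5 s=1: VC-HIT | VC [15, 11]
  [11] addr=0x29 blk=5 s=1: L1-HIT | VC [15, 11]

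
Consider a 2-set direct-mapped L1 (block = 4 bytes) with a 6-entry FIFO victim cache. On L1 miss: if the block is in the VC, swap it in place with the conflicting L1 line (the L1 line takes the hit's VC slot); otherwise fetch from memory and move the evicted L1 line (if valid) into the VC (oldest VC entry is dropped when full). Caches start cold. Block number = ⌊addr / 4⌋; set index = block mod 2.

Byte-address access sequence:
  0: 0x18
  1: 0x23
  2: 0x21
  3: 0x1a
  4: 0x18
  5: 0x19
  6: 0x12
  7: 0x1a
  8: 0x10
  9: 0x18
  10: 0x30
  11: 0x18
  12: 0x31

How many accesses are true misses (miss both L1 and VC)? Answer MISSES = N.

MISSES = 4

  [0] addr=0x18 blk=6 s=0: MISS | VC []
  [1] addr=0x23 blk=8 s=0: MISS | VC [6]
  [2] addr=0x21 blk=8 s=0: L1-HIT | VC [6]
  [3] addr=0x1a blk=6 s=0: VC-HIT | VC [8]
  [4] addr=0x18 blk=6 s=0: L1-HIT | VC [8]
  [5] addr=0x19 blk=6 s=0: L1-HIT | VC [8]
  [6] addr=0x12 blk=4 s=0: MISS | VC [8, 6]
  [7] addr=0x1a blk=6 s=0: VC-HIT | VC [8, 4]
  [8] addr=0x10 blk=4 s=0: VC-HIT | VC [8, 6]
  [9] addr=0x18 blk=6 s=0: VC-HIT | VC [8, 4]
  [10] addr=0x30 blk=12 s=0: MISS | VC [8, 4, 6]
  [11] addr=0x18 blk=6 s=0: VC-HIT | VC [8, 4, 12]
  [12] addr=0x31 blk=12 s=0: VC-HIT | VC [8, 4, 6]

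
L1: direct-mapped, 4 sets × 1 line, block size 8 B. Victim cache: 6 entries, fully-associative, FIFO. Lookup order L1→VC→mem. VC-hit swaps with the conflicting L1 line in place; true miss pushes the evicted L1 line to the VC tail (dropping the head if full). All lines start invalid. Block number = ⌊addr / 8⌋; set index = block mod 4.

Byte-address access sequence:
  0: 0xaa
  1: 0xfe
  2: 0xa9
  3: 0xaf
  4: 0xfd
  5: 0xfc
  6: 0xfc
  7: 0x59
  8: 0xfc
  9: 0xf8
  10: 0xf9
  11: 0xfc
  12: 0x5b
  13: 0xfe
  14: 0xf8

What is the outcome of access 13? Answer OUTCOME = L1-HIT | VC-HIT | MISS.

OUTCOME = VC-HIT

  [0] addr=0xaa blk=21 s=1: MISS | VC []
  [1] addr=0xfe blk=31 s=3: MISS | VC []
  [2] addr=0xa9 blk=21 s=1: L1-HIT | VC []
  [3] addr=0xaf blk=21 s=1: L1-HIT | VC []
  [4] addr=0xfd blk=31 s=3: L1-HIT | VC []
  [5] addr=0xfc blk=31 s=3: L1-HIT | VC []
  [6] addr=0xfc blk=31 s=3: L1-HIT | VC []
  [7] addr=0x59 blk=11 s=3: MISS | VC [31]
  [8] addr=0xfc blk=31 s=3: VC-HIT | VC [11]
  [9] addr=0xf8 blk=31 s=3: L1-HIT | VC [11]
  [10] addr=0xf9 blk=31 s=3: L1-HIT | VC [11]
  [11] addr=0xfc blk=31 s=3: L1-HIT | VC [11]
  [12] addr=0x5b blk=11 s=3: VC-HIT | VC [31]
  [13] addr=0xfe blk=31 s=3: VC-HIT | VC [11]
  [14] addr=0xf8 blk=31 s=3: L1-HIT | VC [11]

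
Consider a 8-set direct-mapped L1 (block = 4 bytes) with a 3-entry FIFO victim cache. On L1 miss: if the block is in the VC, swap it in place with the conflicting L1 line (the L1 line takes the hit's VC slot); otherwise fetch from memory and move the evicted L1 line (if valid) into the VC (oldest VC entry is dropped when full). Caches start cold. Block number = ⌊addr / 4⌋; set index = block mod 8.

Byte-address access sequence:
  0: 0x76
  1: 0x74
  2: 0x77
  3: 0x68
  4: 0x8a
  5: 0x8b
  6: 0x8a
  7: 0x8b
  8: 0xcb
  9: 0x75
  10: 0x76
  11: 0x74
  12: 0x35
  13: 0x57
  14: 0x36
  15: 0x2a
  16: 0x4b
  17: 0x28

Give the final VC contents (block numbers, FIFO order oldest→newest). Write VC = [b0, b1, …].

  [0] addr=0x76 blk=29 s=5: MISS | VC []
  [1] addr=0x74 blk=29 s=5: L1-HIT | VC []
  [2] addr=0x77 blk=29 s=5: L1-HIT | VC []
  [3] addr=0x68 blk=26 s=2: MISS | VC []
  [4] addr=0x8a blk=34 s=2: MISS | VC [26]
  [5] addr=0x8b blk=34 s=2: L1-HIT | VC [26]
  [6] addr=0x8a blk=34 s=2: L1-HIT | VC [26]
  [7] addr=0x8b blk=34 s=2: L1-HIT | VC [26]
  [8] addr=0xcb blk=50 s=2: MISS | VC [26, 34]
  [9] addr=0x75 blk=29 s=5: L1-HIT | VC [26, 34]
  [10] addr=0x76 blk=29 s=5: L1-HIT | VC [26, 34]
  [11] addr=0x74 blk=29 s=5: L1-HIT | VC [26, 34]
  [12] addr=0x35 blk=13 s=5: MISS | VC [26, 34, 29]
  [13] addr=0x57 blk=21 s=5: MISS | VC [34, 29, 13]
  [14] addr=0x36 blk=13 s=5: VC-HIT | VC [34, 29, 21]
  [15] addr=0x2a blk=10 s=2: MISS | VC [29, 21, 50]
  [16] addr=0x4b blk=18 s=2: MISS | VC [21, 50, 10]
  [17] addr=0x28 blk=10 s=2: VC-HIT | VC [21, 50, 18]

VC = [21, 50, 18]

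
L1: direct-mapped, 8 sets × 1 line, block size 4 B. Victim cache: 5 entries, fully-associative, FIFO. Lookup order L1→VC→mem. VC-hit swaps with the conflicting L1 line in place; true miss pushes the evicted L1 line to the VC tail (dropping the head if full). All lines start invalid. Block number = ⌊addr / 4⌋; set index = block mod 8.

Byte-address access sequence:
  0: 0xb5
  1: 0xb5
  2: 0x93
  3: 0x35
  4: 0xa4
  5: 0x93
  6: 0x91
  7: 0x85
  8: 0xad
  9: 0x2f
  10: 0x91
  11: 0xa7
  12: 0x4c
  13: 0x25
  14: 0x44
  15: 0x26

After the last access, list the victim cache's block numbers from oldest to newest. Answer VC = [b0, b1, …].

#0 0xb5→b45/s5 MISS; vc=[]
#1 0xb5→b45/s5 L1-HIT; vc=[]
#2 0x93→b36/s4 MISS; vc=[]
#3 0x35→b13/s5 MISS; vc=[45]
#4 0xa4→b41/s1 MISS; vc=[45]
#5 0x93→b36/s4 L1-HIT; vc=[45]
#6 0x91→b36/s4 L1-HIT; vc=[45]
#7 0x85→b33/s1 MISS; vc=[45,41]
#8 0xad→b43/s3 MISS; vc=[45,41]
#9 0x2f→b11/s3 MISS; vc=[45,41,43]
#10 0x91→b36/s4 L1-HIT; vc=[45,41,43]
#11 0xa7→b41/s1 VC-HIT; vc=[45,33,43]
#12 0x4c→b19/s3 MISS; vc=[45,33,43,11]
#13 0x25→b9/s1 MISS; vc=[45,33,43,11,41]
#14 0x44→b17/s1 MISS; vc=[33,43,11,41,9]
#15 0x26→b9/s1 VC-HIT; vc=[33,43,11,41,17]

VC = [33, 43, 11, 41, 17]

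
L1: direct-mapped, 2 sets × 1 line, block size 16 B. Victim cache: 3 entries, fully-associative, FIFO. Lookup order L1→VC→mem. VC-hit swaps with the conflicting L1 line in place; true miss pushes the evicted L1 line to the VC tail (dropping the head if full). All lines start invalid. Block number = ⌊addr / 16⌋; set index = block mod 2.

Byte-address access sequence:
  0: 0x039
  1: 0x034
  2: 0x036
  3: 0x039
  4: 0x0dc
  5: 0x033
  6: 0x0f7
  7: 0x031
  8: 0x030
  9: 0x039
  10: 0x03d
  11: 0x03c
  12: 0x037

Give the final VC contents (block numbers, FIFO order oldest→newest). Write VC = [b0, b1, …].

VC = [13, 15]

  [0] addr=0x39 blk=3 s=1: MISS | VC []
  [1] addr=0x34 blk=3 s=1: L1-HIT | VC []
  [2] addr=0x36 blk=3 s=1: L1-HIT | VC []
  [3] addr=0x39 blk=3 s=1: L1-HIT | VC []
  [4] addr=0xdc blk=13 s=1: MISS | VC [3]
  [5] addr=0x33 blk=3 s=1: VC-HIT | VC [13]
  [6] addr=0xf7 blk=15 s=1: MISS | VC [13, 3]
  [7] addr=0x31 blk=3 s=1: VC-HIT | VC [13, 15]
  [8] addr=0x30 blk=3 s=1: L1-HIT | VC [13, 15]
  [9] addr=0x39 blk=3 s=1: L1-HIT | VC [13, 15]
  [10] addr=0x3d blk=3 s=1: L1-HIT | VC [13, 15]
  [11] addr=0x3c blk=3 s=1: L1-HIT | VC [13, 15]
  [12] addr=0x37 blk=3 s=1: L1-HIT | VC [13, 15]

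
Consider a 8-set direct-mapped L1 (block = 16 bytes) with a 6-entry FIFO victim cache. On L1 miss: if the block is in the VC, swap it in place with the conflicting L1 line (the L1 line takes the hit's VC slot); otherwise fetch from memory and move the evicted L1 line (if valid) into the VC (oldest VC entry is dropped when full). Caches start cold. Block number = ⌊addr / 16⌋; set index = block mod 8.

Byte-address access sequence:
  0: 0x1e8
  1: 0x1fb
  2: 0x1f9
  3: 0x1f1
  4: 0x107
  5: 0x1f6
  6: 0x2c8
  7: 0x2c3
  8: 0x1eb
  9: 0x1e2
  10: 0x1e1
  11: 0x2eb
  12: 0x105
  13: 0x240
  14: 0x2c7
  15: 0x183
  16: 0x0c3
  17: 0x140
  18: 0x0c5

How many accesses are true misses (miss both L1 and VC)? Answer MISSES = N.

MISSES = 9

#0 0x1e8→b30/s6 MISS; vc=[]
#1 0x1fb→b31/s7 MISS; vc=[]
#2 0x1f9→b31/s7 L1-HIT; vc=[]
#3 0x1f1→b31/s7 L1-HIT; vc=[]
#4 0x107→b16/s0 MISS; vc=[]
#5 0x1f6→b31/s7 L1-HIT; vc=[]
#6 0x2c8→b44/s4 MISS; vc=[]
#7 0x2c3→b44/s4 L1-HIT; vc=[]
#8 0x1eb→b30/s6 L1-HIT; vc=[]
#9 0x1e2→b30/s6 L1-HIT; vc=[]
#10 0x1e1→b30/s6 L1-HIT; vc=[]
#11 0x2eb→b46/s6 MISS; vc=[30]
#12 0x105→b16/s0 L1-HIT; vc=[30]
#13 0x240→b36/s4 MISS; vc=[30,44]
#14 0x2c7→b44/s4 VC-HIT; vc=[30,36]
#15 0x183→b24/s0 MISS; vc=[30,36,16]
#16 0xc3→b12/s4 MISS; vc=[30,36,16,44]
#17 0x140→b20/s4 MISS; vc=[30,36,16,44,12]
#18 0xc5→b12/s4 VC-HIT; vc=[30,36,16,44,20]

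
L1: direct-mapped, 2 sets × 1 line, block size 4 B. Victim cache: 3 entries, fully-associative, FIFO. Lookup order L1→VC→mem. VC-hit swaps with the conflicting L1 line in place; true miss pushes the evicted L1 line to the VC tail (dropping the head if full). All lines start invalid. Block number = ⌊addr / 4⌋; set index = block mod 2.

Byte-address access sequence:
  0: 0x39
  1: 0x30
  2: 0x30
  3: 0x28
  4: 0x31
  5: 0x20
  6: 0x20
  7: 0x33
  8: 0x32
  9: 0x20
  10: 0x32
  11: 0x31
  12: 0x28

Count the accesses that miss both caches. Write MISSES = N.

  [0] addr=0x39 blk=14 s=0: MISS | VC []
  [1] addr=0x30 blk=12 s=0: MISS | VC [14]
  [2] addr=0x30 blk=12 s=0: L1-HIT | VC [14]
  [3] addr=0x28 blk=10 s=0: MISS | VC [14, 12]
  [4] addr=0x31 blk=12 s=0: VC-HIT | VC [14, 10]
  [5] addr=0x20 blk=8 s=0: MISS | VC [14, 10, 12]
  [6] addr=0x20 blk=8 s=0: L1-HIT | VC [14, 10, 12]
  [7] addr=0x33 blk=12 s=0: VC-HIT | VC [14, 10, 8]
  [8] addr=0x32 blk=12 s=0: L1-HIT | VC [14, 10, 8]
  [9] addr=0x20 blk=8 s=0: VC-HIT | VC [14, 10, 12]
  [10] addr=0x32 blk=12 s=0: VC-HIT | VC [14, 10, 8]
  [11] addr=0x31 blk=12 s=0: L1-HIT | VC [14, 10, 8]
  [12] addr=0x28 blk=10 s=0: VC-HIT | VC [14, 12, 8]

MISSES = 4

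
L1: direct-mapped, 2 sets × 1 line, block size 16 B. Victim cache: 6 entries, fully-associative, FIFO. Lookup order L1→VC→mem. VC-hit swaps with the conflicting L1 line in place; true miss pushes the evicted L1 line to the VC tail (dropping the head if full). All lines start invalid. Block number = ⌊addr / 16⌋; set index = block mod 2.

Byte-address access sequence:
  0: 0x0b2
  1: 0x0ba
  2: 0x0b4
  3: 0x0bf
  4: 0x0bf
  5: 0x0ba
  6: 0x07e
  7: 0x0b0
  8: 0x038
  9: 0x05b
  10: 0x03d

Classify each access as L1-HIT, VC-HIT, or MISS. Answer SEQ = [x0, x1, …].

  [0] addr=0xb2 blk=11 s=1: MISS | VC []
  [1] addr=0xba blk=11 s=1: L1-HIT | VC []
  [2] addr=0xb4 blk=11 s=1: L1-HIT | VC []
  [3] addr=0xbf blk=11 s=1: L1-HIT | VC []
  [4] addr=0xbf blk=11 s=1: L1-HIT | VC []
  [5] addr=0xba blk=11 s=1: L1-HIT | VC []
  [6] addr=0x7e blk=7 s=1: MISS | VC [11]
  [7] addr=0xb0 blk=11 s=1: VC-HIT | VC [7]
  [8] addr=0x38 blk=3 s=1: MISS | VC [7, 11]
  [9] addr=0x5b blk=5 s=1: MISS | VC [7, 11, 3]
  [10] addr=0x3d blk=3 s=1: VC-HIT | VC [7, 11, 5]

SEQ = [MISS, L1-HIT, L1-HIT, L1-HIT, L1-HIT, L1-HIT, MISS, VC-HIT, MISS, MISS, VC-HIT]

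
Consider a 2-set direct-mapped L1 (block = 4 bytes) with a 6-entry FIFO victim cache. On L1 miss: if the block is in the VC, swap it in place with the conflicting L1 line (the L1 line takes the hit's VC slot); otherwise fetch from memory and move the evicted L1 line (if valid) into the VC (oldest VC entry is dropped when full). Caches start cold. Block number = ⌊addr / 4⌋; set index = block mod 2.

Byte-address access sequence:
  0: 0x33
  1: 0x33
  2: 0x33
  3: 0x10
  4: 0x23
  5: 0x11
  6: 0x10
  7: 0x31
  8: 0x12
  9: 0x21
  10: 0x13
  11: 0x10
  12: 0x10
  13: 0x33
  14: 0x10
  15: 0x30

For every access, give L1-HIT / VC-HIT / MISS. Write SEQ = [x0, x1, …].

  [0] addr=0x33 blk=12 s=0: MISS | VC []
  [1] addr=0x33 blk=12 s=0: L1-HIT | VC []
  [2] addr=0x33 blk=12 s=0: L1-HIT | VC []
  [3] addr=0x10 blk=4 s=0: MISS | VC [12]
  [4] addr=0x23 blk=8 s=0: MISS | VC [12, 4]
  [5] addr=0x11 blk=4 s=0: VC-HIT | VC [12, 8]
  [6] addr=0x10 blk=4 s=0: L1-HIT | VC [12, 8]
  [7] addr=0x31 blk=12 s=0: VC-HIT | VC [4, 8]
  [8] addr=0x12 blk=4 s=0: VC-HIT | VC [12, 8]
  [9] addr=0x21 blk=8 s=0: VC-HIT | VC [12, 4]
  [10] addr=0x13 blk=4 s=0: VC-HIT | VC [12, 8]
  [11] addr=0x10 blk=4 s=0: L1-HIT | VC [12, 8]
  [12] addr=0x10 blk=4 s=0: L1-HIT | VC [12, 8]
  [13] addr=0x33 blk=12 s=0: VC-HIT | VC [4, 8]
  [14] addr=0x10 blk=4 s=0: VC-HIT | VC [12, 8]
  [15] addr=0x30 blk=12 s=0: VC-HIT | VC [4, 8]

SEQ = [MISS, L1-HIT, L1-HIT, MISS, MISS, VC-HIT, L1-HIT, VC-HIT, VC-HIT, VC-HIT, VC-HIT, L1-HIT, L1-HIT, VC-HIT, VC-HIT, VC-HIT]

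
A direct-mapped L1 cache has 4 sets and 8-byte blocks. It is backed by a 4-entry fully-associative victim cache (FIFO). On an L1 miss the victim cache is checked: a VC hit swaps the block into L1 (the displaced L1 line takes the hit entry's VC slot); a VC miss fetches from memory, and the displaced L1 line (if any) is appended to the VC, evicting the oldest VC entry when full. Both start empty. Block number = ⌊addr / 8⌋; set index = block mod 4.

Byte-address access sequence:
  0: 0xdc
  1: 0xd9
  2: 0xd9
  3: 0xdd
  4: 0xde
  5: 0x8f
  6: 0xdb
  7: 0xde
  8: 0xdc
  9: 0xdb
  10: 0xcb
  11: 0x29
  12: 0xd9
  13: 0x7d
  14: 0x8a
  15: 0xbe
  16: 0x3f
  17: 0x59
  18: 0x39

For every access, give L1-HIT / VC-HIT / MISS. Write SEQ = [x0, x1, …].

#0 0xdc→b27/s3 MISS; vc=[]
#1 0xd9→b27/s3 L1-HIT; vc=[]
#2 0xd9→b27/s3 L1-HIT; vc=[]
#3 0xdd→b27/s3 L1-HIT; vc=[]
#4 0xde→b27/s3 L1-HIT; vc=[]
#5 0x8f→b17/s1 MISS; vc=[]
#6 0xdb→b27/s3 L1-HIT; vc=[]
#7 0xde→b27/s3 L1-HIT; vc=[]
#8 0xdc→b27/s3 L1-HIT; vc=[]
#9 0xdb→b27/s3 L1-HIT; vc=[]
#10 0xcb→b25/s1 MISS; vc=[17]
#11 0x29→b5/s1 MISS; vc=[17,25]
#12 0xd9→b27/s3 L1-HIT; vc=[17,25]
#13 0x7d→b15/s3 MISS; vc=[17,25,27]
#14 0x8a→b17/s1 VC-HIT; vc=[5,25,27]
#15 0xbe→b23/s3 MISS; vc=[5,25,27,15]
#16 0x3f→b7/s3 MISS; vc=[25,27,15,23]
#17 0x59→b11/s3 MISS; vc=[27,15,23,7]
#18 0x39→b7/s3 VC-HIT; vc=[27,15,23,11]

SEQ = [MISS, L1-HIT, L1-HIT, L1-HIT, L1-HIT, MISS, L1-HIT, L1-HIT, L1-HIT, L1-HIT, MISS, MISS, L1-HIT, MISS, VC-HIT, MISS, MISS, MISS, VC-HIT]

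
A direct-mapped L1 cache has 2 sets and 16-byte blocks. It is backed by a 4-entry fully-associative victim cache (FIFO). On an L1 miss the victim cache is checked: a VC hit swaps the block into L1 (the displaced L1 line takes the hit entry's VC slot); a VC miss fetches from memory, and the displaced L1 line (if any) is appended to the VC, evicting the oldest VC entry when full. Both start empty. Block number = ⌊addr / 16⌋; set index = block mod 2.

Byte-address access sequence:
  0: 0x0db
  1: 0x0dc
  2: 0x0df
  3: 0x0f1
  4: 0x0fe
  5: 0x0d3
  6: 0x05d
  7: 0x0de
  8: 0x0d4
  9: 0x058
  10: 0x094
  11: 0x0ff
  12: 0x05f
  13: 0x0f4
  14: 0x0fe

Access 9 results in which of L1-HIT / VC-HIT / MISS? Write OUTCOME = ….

OUTCOME = VC-HIT

0: 0xdb (blk 13, set 1) → MISS  vc=[]
1: 0xdc (blk 13, set 1) → L1-HIT  vc=[]
2: 0xdf (blk 13, set 1) → L1-HIT  vc=[]
3: 0xf1 (blk 15, set 1) → MISS  vc=[13]
4: 0xfe (blk 15, set 1) → L1-HIT  vc=[13]
5: 0xd3 (blk 13, set 1) → VC-HIT  vc=[15]
6: 0x5d (blk 5, set 1) → MISS  vc=[15, 13]
7: 0xde (blk 13, set 1) → VC-HIT  vc=[15, 5]
8: 0xd4 (blk 13, set 1) → L1-HIT  vc=[15, 5]
9: 0x58 (blk 5, set 1) → VC-HIT  vc=[15, 13]
10: 0x94 (blk 9, set 1) → MISS  vc=[15, 13, 5]
11: 0xff (blk 15, set 1) → VC-HIT  vc=[9, 13, 5]
12: 0x5f (blk 5, set 1) → VC-HIT  vc=[9, 13, 15]
13: 0xf4 (blk 15, set 1) → VC-HIT  vc=[9, 13, 5]
14: 0xfe (blk 15, set 1) → L1-HIT  vc=[9, 13, 5]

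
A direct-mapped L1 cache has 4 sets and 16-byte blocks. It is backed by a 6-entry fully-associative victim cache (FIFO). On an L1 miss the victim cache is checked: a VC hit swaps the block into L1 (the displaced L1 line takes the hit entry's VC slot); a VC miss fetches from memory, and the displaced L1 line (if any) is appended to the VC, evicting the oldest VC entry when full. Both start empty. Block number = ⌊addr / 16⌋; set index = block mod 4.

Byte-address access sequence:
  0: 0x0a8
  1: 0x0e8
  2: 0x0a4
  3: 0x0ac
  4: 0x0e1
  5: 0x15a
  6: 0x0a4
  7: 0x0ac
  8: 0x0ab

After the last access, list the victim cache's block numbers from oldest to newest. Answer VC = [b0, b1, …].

0: 0xa8 (blk 10, set 2) → MISS  vc=[]
1: 0xe8 (blk 14, set 2) → MISS  vc=[10]
2: 0xa4 (blk 10, set 2) → VC-HIT  vc=[14]
3: 0xac (blk 10, set 2) → L1-HIT  vc=[14]
4: 0xe1 (blk 14, set 2) → VC-HIT  vc=[10]
5: 0x15a (blk 21, set 1) → MISS  vc=[10]
6: 0xa4 (blk 10, set 2) → VC-HIT  vc=[14]
7: 0xac (blk 10, set 2) → L1-HIT  vc=[14]
8: 0xab (blk 10, set 2) → L1-HIT  vc=[14]

VC = [14]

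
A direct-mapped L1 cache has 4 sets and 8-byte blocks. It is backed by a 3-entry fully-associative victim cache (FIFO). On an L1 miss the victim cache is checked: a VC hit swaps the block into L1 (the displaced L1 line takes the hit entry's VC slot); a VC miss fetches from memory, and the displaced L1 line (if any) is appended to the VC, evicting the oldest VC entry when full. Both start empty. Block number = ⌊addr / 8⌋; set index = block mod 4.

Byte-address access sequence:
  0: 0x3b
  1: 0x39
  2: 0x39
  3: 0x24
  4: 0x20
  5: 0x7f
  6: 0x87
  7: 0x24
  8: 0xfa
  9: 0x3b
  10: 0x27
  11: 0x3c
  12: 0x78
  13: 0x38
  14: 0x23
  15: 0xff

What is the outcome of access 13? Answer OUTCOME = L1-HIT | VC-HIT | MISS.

OUTCOME = VC-HIT

0: 0x3b (blk 7, set 3) → MISS  vc=[]
1: 0x39 (blk 7, set 3) → L1-HIT  vc=[]
2: 0x39 (blk 7, set 3) → L1-HIT  vc=[]
3: 0x24 (blk 4, set 0) → MISS  vc=[]
4: 0x20 (blk 4, set 0) → L1-HIT  vc=[]
5: 0x7f (blk 15, set 3) → MISS  vc=[7]
6: 0x87 (blk 16, set 0) → MISS  vc=[7, 4]
7: 0x24 (blk 4, set 0) → VC-HIT  vc=[7, 16]
8: 0xfa (blk 31, set 3) → MISS  vc=[7, 16, 15]
9: 0x3b (blk 7, set 3) → VC-HIT  vc=[31, 16, 15]
10: 0x27 (blk 4, set 0) → L1-HIT  vc=[31, 16, 15]
11: 0x3c (blk 7, set 3) → L1-HIT  vc=[31, 16, 15]
12: 0x78 (blk 15, set 3) → VC-HIT  vc=[31, 16, 7]
13: 0x38 (blk 7, set 3) → VC-HIT  vc=[31, 16, 15]
14: 0x23 (blk 4, set 0) → L1-HIT  vc=[31, 16, 15]
15: 0xff (blk 31, set 3) → VC-HIT  vc=[7, 16, 15]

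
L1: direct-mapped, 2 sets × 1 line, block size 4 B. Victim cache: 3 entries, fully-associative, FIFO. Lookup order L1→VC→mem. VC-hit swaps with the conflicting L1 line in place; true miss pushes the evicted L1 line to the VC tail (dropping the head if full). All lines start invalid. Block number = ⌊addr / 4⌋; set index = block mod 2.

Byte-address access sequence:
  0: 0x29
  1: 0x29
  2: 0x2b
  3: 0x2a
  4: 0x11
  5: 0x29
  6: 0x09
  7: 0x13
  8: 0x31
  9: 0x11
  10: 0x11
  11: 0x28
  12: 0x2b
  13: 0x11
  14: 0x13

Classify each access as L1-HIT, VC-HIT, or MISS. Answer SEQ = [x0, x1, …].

SEQ = [MISS, L1-HIT, L1-HIT, L1-HIT, MISS, VC-HIT, MISS, VC-HIT, MISS, VC-HIT, L1-HIT, VC-HIT, L1-HIT, VC-HIT, L1-HIT]

  [0] addr=0x29 blk=10 s=0: MISS | VC []
  [1] addr=0x29 blk=10 s=0: L1-HIT | VC []
  [2] addr=0x2b blk=10 s=0: L1-HIT | VC []
  [3] addr=0x2a blk=10 s=0: L1-HIT | VC []
  [4] addr=0x11 blk=4 s=0: MISS | VC [10]
  [5] addr=0x29 blk=10 s=0: VC-HIT | VC [4]
  [6] addr=0x9 blk=2 s=0: MISS | VC [4, 10]
  [7] addr=0x13 blk=4 s=0: VC-HIT | VC [2, 10]
  [8] addr=0x31 blk=12 s=0: MISS | VC [2, 10, 4]
  [9] addr=0x11 blk=4 s=0: VC-HIT | VC [2, 10, 12]
  [10] addr=0x11 blk=4 s=0: L1-HIT | VC [2, 10, 12]
  [11] addr=0x28 blk=10 s=0: VC-HIT | VC [2, 4, 12]
  [12] addr=0x2b blk=10 s=0: L1-HIT | VC [2, 4, 12]
  [13] addr=0x11 blk=4 s=0: VC-HIT | VC [2, 10, 12]
  [14] addr=0x13 blk=4 s=0: L1-HIT | VC [2, 10, 12]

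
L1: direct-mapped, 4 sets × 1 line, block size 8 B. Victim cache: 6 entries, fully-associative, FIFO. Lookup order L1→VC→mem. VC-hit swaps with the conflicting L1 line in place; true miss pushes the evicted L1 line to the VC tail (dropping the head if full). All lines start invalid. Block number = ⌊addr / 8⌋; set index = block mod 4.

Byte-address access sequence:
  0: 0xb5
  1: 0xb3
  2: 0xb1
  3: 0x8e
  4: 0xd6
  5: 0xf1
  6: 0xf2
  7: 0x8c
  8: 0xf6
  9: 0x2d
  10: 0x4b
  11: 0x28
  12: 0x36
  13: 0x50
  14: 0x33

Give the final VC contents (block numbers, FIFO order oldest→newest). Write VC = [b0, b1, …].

VC = [22, 26, 17, 9, 30, 10]

  [0] addr=0xb5 blk=22 s=2: MISS | VC []
  [1] addr=0xb3 blk=22 s=2: L1-HIT | VC []
  [2] addr=0xb1 blk=22 s=2: L1-HIT | VC []
  [3] addr=0x8e blk=17 s=1: MISS | VC []
  [4] addr=0xd6 blk=26 s=2: MISS | VC [22]
  [5] addr=0xf1 blk=30 s=2: MISS | VC [22, 26]
  [6] addr=0xf2 blk=30 s=2: L1-HIT | VC [22, 26]
  [7] addr=0x8c blk=17 s=1: L1-HIT | VC [22, 26]
  [8] addr=0xf6 blk=30 s=2: L1-HIT | VC [22, 26]
  [9] addr=0x2d blk=5 s=1: MISS | VC [22, 26, 17]
  [10] addr=0x4b blk=9 s=1: MISS | VC [22, 26, 17, 5]
  [11] addr=0x28 blk=5 s=1: VC-HIT | VC [22, 26, 17, 9]
  [12] addr=0x36 blk=6 s=2: MISS | VC [22, 26, 17, 9, 30]
  [13] addr=0x50 blk=10 s=2: MISS | VC [22, 26, 17, 9, 30, 6]
  [14] addr=0x33 blk=6 s=2: VC-HIT | VC [22, 26, 17, 9, 30, 10]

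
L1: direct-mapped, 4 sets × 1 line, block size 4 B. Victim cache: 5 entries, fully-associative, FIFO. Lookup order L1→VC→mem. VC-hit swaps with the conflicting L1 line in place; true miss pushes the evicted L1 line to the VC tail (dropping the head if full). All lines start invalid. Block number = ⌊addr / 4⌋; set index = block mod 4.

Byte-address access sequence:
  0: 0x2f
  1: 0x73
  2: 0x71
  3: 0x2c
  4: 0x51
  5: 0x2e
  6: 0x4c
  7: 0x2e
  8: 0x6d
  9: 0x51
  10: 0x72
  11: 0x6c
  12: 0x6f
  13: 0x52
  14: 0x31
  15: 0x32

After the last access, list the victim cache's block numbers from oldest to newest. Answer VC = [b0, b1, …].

VC = [28, 19, 11, 20]

0: 0x2f (blk 11, set 3) → MISS  vc=[]
1: 0x73 (blk 28, set 0) → MISS  vc=[]
2: 0x71 (blk 28, set 0) → L1-HIT  vc=[]
3: 0x2c (blk 11, set 3) → L1-HIT  vc=[]
4: 0x51 (blk 20, set 0) → MISS  vc=[28]
5: 0x2e (blk 11, set 3) → L1-HIT  vc=[28]
6: 0x4c (blk 19, set 3) → MISS  vc=[28, 11]
7: 0x2e (blk 11, set 3) → VC-HIT  vc=[28, 19]
8: 0x6d (blk 27, set 3) → MISS  vc=[28, 19, 11]
9: 0x51 (blk 20, set 0) → L1-HIT  vc=[28, 19, 11]
10: 0x72 (blk 28, set 0) → VC-HIT  vc=[20, 19, 11]
11: 0x6c (blk 27, set 3) → L1-HIT  vc=[20, 19, 11]
12: 0x6f (blk 27, set 3) → L1-HIT  vc=[20, 19, 11]
13: 0x52 (blk 20, set 0) → VC-HIT  vc=[28, 19, 11]
14: 0x31 (blk 12, set 0) → MISS  vc=[28, 19, 11, 20]
15: 0x32 (blk 12, set 0) → L1-HIT  vc=[28, 19, 11, 20]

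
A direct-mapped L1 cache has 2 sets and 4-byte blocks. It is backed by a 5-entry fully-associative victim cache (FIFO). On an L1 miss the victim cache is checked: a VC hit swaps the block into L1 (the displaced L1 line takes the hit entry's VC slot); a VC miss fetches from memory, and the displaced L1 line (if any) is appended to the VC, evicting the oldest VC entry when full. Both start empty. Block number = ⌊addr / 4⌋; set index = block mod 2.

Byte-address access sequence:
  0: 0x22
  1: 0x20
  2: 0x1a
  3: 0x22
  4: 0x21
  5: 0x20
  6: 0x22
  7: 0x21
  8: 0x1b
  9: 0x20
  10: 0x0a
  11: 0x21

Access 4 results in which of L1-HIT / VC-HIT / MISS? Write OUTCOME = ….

0: 0x22 (blk 8, set 0) → MISS  vc=[]
1: 0x20 (blk 8, set 0) → L1-HIT  vc=[]
2: 0x1a (blk 6, set 0) → MISS  vc=[8]
3: 0x22 (blk 8, set 0) → VC-HIT  vc=[6]
4: 0x21 (blk 8, set 0) → L1-HIT  vc=[6]
5: 0x20 (blk 8, set 0) → L1-HIT  vc=[6]
6: 0x22 (blk 8, set 0) → L1-HIT  vc=[6]
7: 0x21 (blk 8, set 0) → L1-HIT  vc=[6]
8: 0x1b (blk 6, set 0) → VC-HIT  vc=[8]
9: 0x20 (blk 8, set 0) → VC-HIT  vc=[6]
10: 0xa (blk 2, set 0) → MISS  vc=[6, 8]
11: 0x21 (blk 8, set 0) → VC-HIT  vc=[6, 2]

OUTCOME = L1-HIT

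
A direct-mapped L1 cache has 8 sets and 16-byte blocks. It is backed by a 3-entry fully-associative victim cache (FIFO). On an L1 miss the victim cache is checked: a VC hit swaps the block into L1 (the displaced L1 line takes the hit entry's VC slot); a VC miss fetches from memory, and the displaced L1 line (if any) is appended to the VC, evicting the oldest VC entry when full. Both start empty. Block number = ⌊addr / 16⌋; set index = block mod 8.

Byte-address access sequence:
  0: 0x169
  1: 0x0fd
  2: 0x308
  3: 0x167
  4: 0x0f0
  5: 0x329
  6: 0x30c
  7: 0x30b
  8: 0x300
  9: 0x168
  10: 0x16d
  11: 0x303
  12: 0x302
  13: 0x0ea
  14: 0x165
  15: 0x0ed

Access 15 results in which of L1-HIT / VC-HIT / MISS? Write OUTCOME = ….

OUTCOME = VC-HIT

  [0] addr=0x169 blk=22 s=6: MISS | VC []
  [1] addr=0xfd blk=15 s=7: MISS | VC []
  [2] addr=0x308 blk=48 s=0: MISS | VC []
  [3] addr=0x167 blk=22 s=6: L1-HIT | VC []
  [4] addr=0xf0 blk=15 s=7: L1-HIT | VC []
  [5] addr=0x329 blk=50 s=2: MISS | VC []
  [6] addr=0x30c blk=48 s=0: L1-HIT | VC []
  [7] addr=0x30b blk=48 s=0: L1-HIT | VC []
  [8] addr=0x300 blk=48 s=0: L1-HIT | VC []
  [9] addr=0x168 blk=22 s=6: L1-HIT | VC []
  [10] addr=0x16d blk=22 s=6: L1-HIT | VC []
  [11] addr=0x303 blk=48 s=0: L1-HIT | VC []
  [12] addr=0x302 blk=48 s=0: L1-HIT | VC []
  [13] addr=0xea blk=14 s=6: MISS | VC [22]
  [14] addr=0x165 blk=22 s=6: VC-HIT | VC [14]
  [15] addr=0xed blk=14 s=6: VC-HIT | VC [22]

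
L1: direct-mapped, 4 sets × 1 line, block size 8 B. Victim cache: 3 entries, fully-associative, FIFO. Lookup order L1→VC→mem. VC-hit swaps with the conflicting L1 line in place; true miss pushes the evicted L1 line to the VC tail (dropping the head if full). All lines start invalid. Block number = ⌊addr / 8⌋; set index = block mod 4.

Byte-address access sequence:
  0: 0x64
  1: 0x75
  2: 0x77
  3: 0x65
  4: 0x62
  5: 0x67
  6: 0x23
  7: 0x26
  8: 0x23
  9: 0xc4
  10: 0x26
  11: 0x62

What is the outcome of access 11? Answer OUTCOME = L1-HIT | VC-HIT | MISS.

OUTCOME = VC-HIT

#0 0x64→b12/s0 MISS; vc=[]
#1 0x75→b14/s2 MISS; vc=[]
#2 0x77→b14/s2 L1-HIT; vc=[]
#3 0x65→b12/s0 L1-HIT; vc=[]
#4 0x62→b12/s0 L1-HIT; vc=[]
#5 0x67→b12/s0 L1-HIT; vc=[]
#6 0x23→b4/s0 MISS; vc=[12]
#7 0x26→b4/s0 L1-HIT; vc=[12]
#8 0x23→b4/s0 L1-HIT; vc=[12]
#9 0xc4→b24/s0 MISS; vc=[12,4]
#10 0x26→b4/s0 VC-HIT; vc=[12,24]
#11 0x62→b12/s0 VC-HIT; vc=[4,24]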